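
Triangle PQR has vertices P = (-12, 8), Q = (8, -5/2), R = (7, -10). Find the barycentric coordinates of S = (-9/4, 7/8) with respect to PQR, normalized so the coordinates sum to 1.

Signed area of the reference triangle: [PQR] = ½·((-12)·(-5/2−(-10)) + 8·(-10−8) + 7·(8−(-5/2))) = ½·(-90 − 144 + 147/2) = -321/4.
[SQR] = ½·((-9/4)·(-5/2−(-10)) + 8·(-10−(7/8)) + 7·(7/8−(-5/2))) = ½·(-135/8 − 87 + 189/8) = -321/8, so the P-coordinate is (-321/8)/(-321/4) = 1/2.
[PSR] = ½·((-12)·(7/8−(-10)) + (-9/4)·(-10−8) + 7·(8−(7/8))) = ½·(-261/2 + 81/2 + 399/8) = -321/16, so the Q-coordinate is 1/4.
[PQS] = ½·((-12)·(-5/2−(7/8)) + 8·(7/8−8) + (-9/4)·(8−(-5/2))) = ½·(81/2 − 57 − 189/8) = -321/16, so the R-coordinate is 1/4.

(1/2, 1/4, 1/4)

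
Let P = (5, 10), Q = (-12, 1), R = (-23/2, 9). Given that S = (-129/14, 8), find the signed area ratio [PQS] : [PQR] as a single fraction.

5/7

[PQR] = ½·(5·(1−9) + (-12)·(9−10) + (-23/2)·(10−1)) = ½·(-40 + 12 − 207/2) = -263/4.
[PQS] = ½·(5·(1−8) + (-12)·(8−10) + (-129/14)·(10−1)) = ½·(-35 + 24 − 1161/14) = -1315/28, so the ratio is (-1315/28)/(-263/4) = 5/7.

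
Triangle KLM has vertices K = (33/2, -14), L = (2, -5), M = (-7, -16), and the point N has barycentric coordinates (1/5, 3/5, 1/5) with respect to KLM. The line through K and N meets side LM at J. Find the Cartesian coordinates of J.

(-1/4, -31/4)

Line KN meets LM where the K-coordinate vanishes; zeroing N's K-weight and renormalizing leaves L, M-weights 3/5 : 1/5 → (3/4, 1/4).
So J = (3/4)·L + (1/4)·M = (-1/4, -31/4).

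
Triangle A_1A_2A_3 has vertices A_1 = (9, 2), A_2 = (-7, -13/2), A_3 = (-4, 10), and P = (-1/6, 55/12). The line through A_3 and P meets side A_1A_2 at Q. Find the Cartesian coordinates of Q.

(11/3, -5/6)

Barycentric coordinates of P with respect to A_1A_2A_3: (1/3, 1/6, 1/2).
On side A_1A_2 the A_3-coordinate is zero; dropping P's A_3-weight 1/2 and renormalizing the remaining 1/3 : 1/6 gives weights 2/3, 1/3 on A_1, A_2.
Q = (2/3)·(9, 2) + (1/3)·(-7, -13/2) = (11/3, -5/6).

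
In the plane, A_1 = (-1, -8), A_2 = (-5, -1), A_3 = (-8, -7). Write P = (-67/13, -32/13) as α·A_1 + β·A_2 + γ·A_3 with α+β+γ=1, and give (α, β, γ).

Signed area of the reference triangle: [A_1A_2A_3] = ½·((-1)·(-1−(-7)) + (-5)·(-7−(-8)) + (-8)·(-8−(-1))) = ½·(-6 − 5 + 56) = 45/2.
[PA_2A_3] = ½·((-67/13)·(-1−(-7)) + (-5)·(-7−(-32/13)) + (-8)·(-32/13−(-1))) = ½·(-402/13 + 295/13 + 152/13) = 45/26, so the A_1-coordinate is (45/26)/(45/2) = 1/13.
[A_1PA_3] = ½·((-1)·(-32/13−(-7)) + (-67/13)·(-7−(-8)) + (-8)·(-8−(-32/13))) = ½·(-59/13 − 67/13 + 576/13) = 225/13, so the A_2-coordinate is 10/13.
[A_1A_2P] = ½·((-1)·(-1−(-32/13)) + (-5)·(-32/13−(-8)) + (-67/13)·(-8−(-1))) = ½·(-19/13 − 360/13 + 469/13) = 45/13, so the A_3-coordinate is 2/13.

(1/13, 10/13, 2/13)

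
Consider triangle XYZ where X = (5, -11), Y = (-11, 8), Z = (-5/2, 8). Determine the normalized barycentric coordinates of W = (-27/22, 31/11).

(3/11, 1/11, 7/11)

Signed area of the reference triangle: [XYZ] = ½·(5·(8−8) + (-11)·(8−(-11)) + (-5/2)·(-11−8)) = ½·(0 − 209 + 95/2) = -323/4.
[WYZ] = ½·((-27/22)·(8−8) + (-11)·(8−(31/11)) + (-5/2)·(31/11−8)) = ½·(0 − 57 + 285/22) = -969/44, so the X-coordinate is (-969/44)/(-323/4) = 3/11.
[XWZ] = ½·(5·(31/11−8) + (-27/22)·(8−(-11)) + (-5/2)·(-11−(31/11))) = ½·(-285/11 − 513/22 + 380/11) = -323/44, so the Y-coordinate is 1/11.
[XYW] = ½·(5·(8−(31/11)) + (-11)·(31/11−(-11)) + (-27/22)·(-11−8)) = ½·(285/11 − 152 + 513/22) = -2261/44, so the Z-coordinate is 7/11.
Check: 3/11 + 1/11 + 7/11 = 1.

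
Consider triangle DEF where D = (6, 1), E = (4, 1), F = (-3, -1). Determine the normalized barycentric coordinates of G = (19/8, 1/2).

Signed area of the reference triangle: [DEF] = ½·(6·(1−(-1)) + 4·(-1−1) + (-3)·(1−1)) = ½·(12 − 8 + 0) = 2.
[GEF] = ½·((19/8)·(1−(-1)) + 4·(-1−(1/2)) + (-3)·(1/2−1)) = ½·(19/4 − 6 + 3/2) = 1/8, so the D-coordinate is (1/8)/2 = 1/16.
[DGF] = ½·(6·(1/2−(-1)) + (19/8)·(-1−1) + (-3)·(1−(1/2))) = ½·(9 − 19/4 − 3/2) = 11/8, so the E-coordinate is 11/16.
[DEG] = ½·(6·(1−(1/2)) + 4·(1/2−1) + (19/8)·(1−1)) = ½·(3 − 2 + 0) = 1/2, so the F-coordinate is 1/4.
Check: 1/16 + 11/16 + 1/4 = 1.

(1/16, 11/16, 1/4)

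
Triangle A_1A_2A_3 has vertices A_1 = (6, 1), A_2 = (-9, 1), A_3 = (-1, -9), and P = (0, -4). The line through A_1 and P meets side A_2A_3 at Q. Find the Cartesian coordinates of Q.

(-3, -13/2)

Barycentric coordinates of P with respect to A_1A_2A_3: (1/3, 1/6, 1/2).
On side A_2A_3 the A_1-coordinate is zero; dropping P's A_1-weight 1/3 and renormalizing the remaining 1/6 : 1/2 gives weights 1/4, 3/4 on A_2, A_3.
Q = (1/4)·(-9, 1) + (3/4)·(-1, -9) = (-3, -13/2).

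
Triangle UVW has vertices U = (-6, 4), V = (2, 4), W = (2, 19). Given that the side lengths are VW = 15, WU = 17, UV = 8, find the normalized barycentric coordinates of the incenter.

The incenter has barycentric coordinates proportional to the opposite side lengths: (15 : 17 : 8).
Normalizing by 15+17+8 = 40 gives (3/8, 17/40, 1/5).

(3/8, 17/40, 1/5)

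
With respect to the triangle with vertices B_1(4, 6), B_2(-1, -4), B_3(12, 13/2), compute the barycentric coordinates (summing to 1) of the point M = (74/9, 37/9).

Signed area of the reference triangle: [B_1B_2B_3] = ½·(4·(-4−(13/2)) + (-1)·(13/2−6) + 12·(6−(-4))) = ½·(-42 − 1/2 + 120) = 155/4.
[MB_2B_3] = ½·((74/9)·(-4−(13/2)) + (-1)·(13/2−(37/9)) + 12·(37/9−(-4))) = ½·(-259/3 − 43/18 + 292/3) = 155/36, so the B_1-coordinate is (155/36)/(155/4) = 1/9.
[B_1MB_3] = ½·(4·(37/9−(13/2)) + (74/9)·(13/2−6) + 12·(6−(37/9))) = ½·(-86/9 + 37/9 + 68/3) = 155/18, so the B_2-coordinate is 2/9.
[B_1B_2M] = ½·(4·(-4−(37/9)) + (-1)·(37/9−6) + (74/9)·(6−(-4))) = ½·(-292/9 + 17/9 + 740/9) = 155/6, so the B_3-coordinate is 2/3.
Check: 1/9 + 2/9 + 2/3 = 1.

(1/9, 2/9, 2/3)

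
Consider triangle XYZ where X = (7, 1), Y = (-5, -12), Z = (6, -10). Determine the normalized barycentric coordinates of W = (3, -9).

Signed area of the reference triangle: [XYZ] = ½·(7·(-12−(-10)) + (-5)·(-10−1) + 6·(1−(-12))) = ½·(-14 + 55 + 78) = 119/2.
[WYZ] = ½·(3·(-12−(-10)) + (-5)·(-10−(-9)) + 6·(-9−(-12))) = ½·(-6 + 5 + 18) = 17/2, so the X-coordinate is (17/2)/(119/2) = 1/7.
[XWZ] = ½·(7·(-9−(-10)) + 3·(-10−1) + 6·(1−(-9))) = ½·(7 − 33 + 60) = 17, so the Y-coordinate is 2/7.
[XYW] = ½·(7·(-12−(-9)) + (-5)·(-9−1) + 3·(1−(-12))) = ½·(-21 + 50 + 39) = 34, so the Z-coordinate is 4/7.
Check: 1/7 + 2/7 + 4/7 = 1.

(1/7, 2/7, 4/7)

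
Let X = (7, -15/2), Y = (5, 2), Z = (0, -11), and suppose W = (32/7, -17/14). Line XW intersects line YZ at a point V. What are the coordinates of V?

Barycentric coordinates of W with respect to XYZ: (1/7, 5/7, 1/7).
On side YZ the X-coordinate is zero; dropping W's X-weight 1/7 and renormalizing the remaining 5/7 : 1/7 gives weights 5/6, 1/6 on Y, Z.
V = (5/6)·(5, 2) + (1/6)·(0, -11) = (25/6, -1/6).

(25/6, -1/6)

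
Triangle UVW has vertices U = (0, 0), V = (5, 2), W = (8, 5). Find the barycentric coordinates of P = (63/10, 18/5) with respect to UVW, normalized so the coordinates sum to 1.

Signed area of the reference triangle: [UVW] = ½·(0·(2−5) + 5·(5−0) + 8·(0−2)) = ½·(0 + 25 − 16) = 9/2.
[PVW] = ½·((63/10)·(2−5) + 5·(5−(18/5)) + 8·(18/5−2)) = ½·(-189/10 + 7 + 64/5) = 9/20, so the U-coordinate is (9/20)/(9/2) = 1/10.
[UPW] = ½·(0·(18/5−5) + (63/10)·(5−0) + 8·(0−(18/5))) = ½·(0 + 63/2 − 144/5) = 27/20, so the V-coordinate is 3/10.
[UVP] = ½·(0·(2−(18/5)) + 5·(18/5−0) + (63/10)·(0−2)) = ½·(0 + 18 − 63/5) = 27/10, so the W-coordinate is 3/5.
Check: 1/10 + 3/10 + 3/5 = 1.

(1/10, 3/10, 3/5)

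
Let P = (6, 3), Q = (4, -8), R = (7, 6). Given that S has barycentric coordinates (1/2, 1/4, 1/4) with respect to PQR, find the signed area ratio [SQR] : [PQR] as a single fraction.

The signed ratio [SQR]/[PQR] equals the barycentric coordinate of S at vertex P, which is 1/2.

1/2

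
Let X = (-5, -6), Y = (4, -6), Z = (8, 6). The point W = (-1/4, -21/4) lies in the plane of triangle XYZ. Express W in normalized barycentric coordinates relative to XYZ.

Signed area of the reference triangle: [XYZ] = ½·((-5)·(-6−6) + 4·(6−(-6)) + 8·(-6−(-6))) = ½·(60 + 48 + 0) = 54.
[WYZ] = ½·((-1/4)·(-6−6) + 4·(6−(-21/4)) + 8·(-21/4−(-6))) = ½·(3 + 45 + 6) = 27, so the X-coordinate is 27/54 = 1/2.
[XWZ] = ½·((-5)·(-21/4−6) + (-1/4)·(6−(-6)) + 8·(-6−(-21/4))) = ½·(225/4 − 3 − 6) = 189/8, so the Y-coordinate is 7/16.
[XYW] = ½·((-5)·(-6−(-21/4)) + 4·(-21/4−(-6)) + (-1/4)·(-6−(-6))) = ½·(15/4 + 3 + 0) = 27/8, so the Z-coordinate is 1/16.
Check: 1/2 + 7/16 + 1/16 = 1.

(1/2, 7/16, 1/16)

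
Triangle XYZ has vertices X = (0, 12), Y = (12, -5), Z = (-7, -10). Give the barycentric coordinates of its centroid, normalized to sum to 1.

The centroid is the average of the vertices, so each weight is 1/3.

(1/3, 1/3, 1/3)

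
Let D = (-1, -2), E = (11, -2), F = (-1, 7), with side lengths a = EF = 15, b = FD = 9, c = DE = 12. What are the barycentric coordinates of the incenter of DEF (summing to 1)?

(5/12, 1/4, 1/3)

The incenter has barycentric coordinates proportional to the opposite side lengths: (15 : 9 : 12).
Normalizing by 15+9+12 = 36 gives (5/12, 1/4, 1/3).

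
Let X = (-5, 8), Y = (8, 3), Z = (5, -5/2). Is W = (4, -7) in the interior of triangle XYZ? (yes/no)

no

Barycentric coordinates of W: (-16/173, -111/173, 300/173).
The three coordinates are negative, negative, positive; a point is interior exactly when all three are positive.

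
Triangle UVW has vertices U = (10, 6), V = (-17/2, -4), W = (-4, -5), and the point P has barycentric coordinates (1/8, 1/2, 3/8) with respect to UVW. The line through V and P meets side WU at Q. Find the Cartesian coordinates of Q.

(-1/2, -9/4)

Line VP meets WU where the V-coordinate vanishes; zeroing P's V-weight and renormalizing leaves W, U-weights 3/8 : 1/8 → (3/4, 1/4).
So Q = (3/4)·W + (1/4)·U = (-1/2, -9/4).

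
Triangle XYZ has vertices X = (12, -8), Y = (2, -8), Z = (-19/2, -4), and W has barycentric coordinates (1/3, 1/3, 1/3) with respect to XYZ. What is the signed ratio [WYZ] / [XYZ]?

1/3

The signed ratio [WYZ]/[XYZ] equals the barycentric coordinate of W at vertex X, which is 1/3.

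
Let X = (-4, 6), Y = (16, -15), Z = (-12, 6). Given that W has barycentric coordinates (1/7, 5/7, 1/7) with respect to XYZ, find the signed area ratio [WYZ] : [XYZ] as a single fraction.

The signed ratio [WYZ]/[XYZ] equals the barycentric coordinate of W at vertex X, which is 1/7.

1/7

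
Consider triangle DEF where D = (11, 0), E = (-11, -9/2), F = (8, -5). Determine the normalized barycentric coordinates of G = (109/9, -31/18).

(2/3, -1/9, 4/9)

Signed area of the reference triangle: [DEF] = ½·(11·(-9/2−(-5)) + (-11)·(-5−0) + 8·(0−(-9/2))) = ½·(11/2 + 55 + 36) = 193/4.
[GEF] = ½·((109/9)·(-9/2−(-5)) + (-11)·(-5−(-31/18)) + 8·(-31/18−(-9/2))) = ½·(109/18 + 649/18 + 200/9) = 193/6, so the D-coordinate is (193/6)/(193/4) = 2/3.
[DGF] = ½·(11·(-31/18−(-5)) + (109/9)·(-5−0) + 8·(0−(-31/18))) = ½·(649/18 − 545/9 + 124/9) = -193/36, so the E-coordinate is -1/9.
[DEG] = ½·(11·(-9/2−(-31/18)) + (-11)·(-31/18−0) + (109/9)·(0−(-9/2))) = ½·(-275/9 + 341/18 + 109/2) = 193/9, so the F-coordinate is 4/9.
Check: 2/3 − 1/9 + 4/9 = 1.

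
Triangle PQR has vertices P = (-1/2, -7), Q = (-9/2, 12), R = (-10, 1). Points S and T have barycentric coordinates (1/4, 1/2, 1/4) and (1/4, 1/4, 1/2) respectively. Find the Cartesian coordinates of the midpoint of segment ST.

Barycentric coordinates of the midpoint are the average: (1/4, 3/8, 3/8).
Converting: (1/4)·P + (3/8)·Q + (3/8)·R = (-89/16, 25/8).

(-89/16, 25/8)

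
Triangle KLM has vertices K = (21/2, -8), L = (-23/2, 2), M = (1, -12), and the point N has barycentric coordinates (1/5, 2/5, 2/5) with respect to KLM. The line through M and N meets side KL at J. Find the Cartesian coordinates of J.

(-25/6, -4/3)

Line MN meets KL where the M-coordinate vanishes; zeroing N's M-weight and renormalizing leaves K, L-weights 1/5 : 2/5 → (1/3, 2/3).
So J = (1/3)·K + (2/3)·L = (-25/6, -4/3).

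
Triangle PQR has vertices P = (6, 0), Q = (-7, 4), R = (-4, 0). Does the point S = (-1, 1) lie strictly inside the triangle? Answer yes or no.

Barycentric coordinates of S: (3/8, 1/4, 3/8).
The three coordinates are positive, positive, positive; a point is interior exactly when all three are positive.

yes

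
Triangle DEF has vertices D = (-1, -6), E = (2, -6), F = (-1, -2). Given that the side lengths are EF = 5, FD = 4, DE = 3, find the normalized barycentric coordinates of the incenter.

The incenter has barycentric coordinates proportional to the opposite side lengths: (5 : 4 : 3).
Normalizing by 5+4+3 = 12 gives (5/12, 1/3, 1/4).

(5/12, 1/3, 1/4)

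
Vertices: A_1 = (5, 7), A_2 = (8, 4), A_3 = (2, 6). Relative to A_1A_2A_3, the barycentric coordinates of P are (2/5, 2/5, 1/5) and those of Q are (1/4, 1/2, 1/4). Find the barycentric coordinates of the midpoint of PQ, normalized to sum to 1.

Since both coordinate triples sum to 1, the midpoint's barycentrics are the componentwise average.
(2/5+1/4)/2 = 13/40; similarly 9/20 and 9/40.

(13/40, 9/20, 9/40)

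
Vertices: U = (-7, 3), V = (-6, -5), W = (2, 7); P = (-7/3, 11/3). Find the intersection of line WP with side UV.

(-20/3, 1/3)

Barycentric coordinates of P with respect to UVW: (1/3, 1/6, 1/2).
On side UV the W-coordinate is zero; dropping P's W-weight 1/2 and renormalizing the remaining 1/3 : 1/6 gives weights 2/3, 1/3 on U, V.
Q = (2/3)·(-7, 3) + (1/3)·(-6, -5) = (-20/3, 1/3).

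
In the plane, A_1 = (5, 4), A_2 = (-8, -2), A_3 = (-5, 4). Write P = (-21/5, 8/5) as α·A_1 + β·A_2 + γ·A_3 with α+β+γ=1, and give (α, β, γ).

(1/5, 2/5, 2/5)

Signed area of the reference triangle: [A_1A_2A_3] = ½·(5·(-2−4) + (-8)·(4−4) + (-5)·(4−(-2))) = ½·(-30 + 0 − 30) = -30.
[PA_2A_3] = ½·((-21/5)·(-2−4) + (-8)·(4−(8/5)) + (-5)·(8/5−(-2))) = ½·(126/5 − 96/5 − 18) = -6, so the A_1-coordinate is (-6)/(-30) = 1/5.
[A_1PA_3] = ½·(5·(8/5−4) + (-21/5)·(4−4) + (-5)·(4−(8/5))) = ½·(-12 + 0 − 12) = -12, so the A_2-coordinate is 2/5.
[A_1A_2P] = ½·(5·(-2−(8/5)) + (-8)·(8/5−4) + (-21/5)·(4−(-2))) = ½·(-18 + 96/5 − 126/5) = -12, so the A_3-coordinate is 2/5.
Check: 1/5 + 2/5 + 2/5 = 1.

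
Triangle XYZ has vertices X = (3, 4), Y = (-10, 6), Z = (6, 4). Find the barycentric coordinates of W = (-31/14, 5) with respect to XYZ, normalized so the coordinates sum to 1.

(1/14, 1/2, 3/7)

Signed area of the reference triangle: [XYZ] = ½·(3·(6−4) + (-10)·(4−4) + 6·(4−6)) = ½·(6 + 0 − 12) = -3.
[WYZ] = ½·((-31/14)·(6−4) + (-10)·(4−5) + 6·(5−6)) = ½·(-31/7 + 10 − 6) = -3/14, so the X-coordinate is (-3/14)/(-3) = 1/14.
[XWZ] = ½·(3·(5−4) + (-31/14)·(4−4) + 6·(4−5)) = ½·(3 + 0 − 6) = -3/2, so the Y-coordinate is 1/2.
[XYW] = ½·(3·(6−5) + (-10)·(5−4) + (-31/14)·(4−6)) = ½·(3 − 10 + 31/7) = -9/7, so the Z-coordinate is 3/7.
Check: 1/14 + 1/2 + 3/7 = 1.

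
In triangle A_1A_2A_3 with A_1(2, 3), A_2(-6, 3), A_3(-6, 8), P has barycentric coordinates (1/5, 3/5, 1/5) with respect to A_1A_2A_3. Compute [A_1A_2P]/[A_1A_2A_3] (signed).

1/5

The signed ratio [A_1A_2P]/[A_1A_2A_3] equals the barycentric coordinate of P at vertex A_3, which is 1/5.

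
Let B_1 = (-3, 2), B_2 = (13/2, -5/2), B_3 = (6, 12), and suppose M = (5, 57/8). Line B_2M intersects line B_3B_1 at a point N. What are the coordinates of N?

(9/2, 31/3)

Barycentric coordinates of M with respect to B_1B_2B_3: (1/8, 1/4, 5/8).
On side B_3B_1 the B_2-coordinate is zero; dropping M's B_2-weight 1/4 and renormalizing the remaining 5/8 : 1/8 gives weights 5/6, 1/6 on B_3, B_1.
N = (5/6)·(6, 12) + (1/6)·(-3, 2) = (9/2, 31/3).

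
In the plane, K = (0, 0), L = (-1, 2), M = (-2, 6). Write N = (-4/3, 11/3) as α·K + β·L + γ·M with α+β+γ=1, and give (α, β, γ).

(1/6, 1/3, 1/2)

Signed area of the reference triangle: [KLM] = ½·(0·(2−6) + (-1)·(6−0) + (-2)·(0−2)) = ½·(0 − 6 + 4) = -1.
[NLM] = ½·((-4/3)·(2−6) + (-1)·(6−(11/3)) + (-2)·(11/3−2)) = ½·(16/3 − 7/3 − 10/3) = -1/6, so the K-coordinate is (-1/6)/(-1) = 1/6.
[KNM] = ½·(0·(11/3−6) + (-4/3)·(6−0) + (-2)·(0−(11/3))) = ½·(0 − 8 + 22/3) = -1/3, so the L-coordinate is 1/3.
[KLN] = ½·(0·(2−(11/3)) + (-1)·(11/3−0) + (-4/3)·(0−2)) = ½·(0 − 11/3 + 8/3) = -1/2, so the M-coordinate is 1/2.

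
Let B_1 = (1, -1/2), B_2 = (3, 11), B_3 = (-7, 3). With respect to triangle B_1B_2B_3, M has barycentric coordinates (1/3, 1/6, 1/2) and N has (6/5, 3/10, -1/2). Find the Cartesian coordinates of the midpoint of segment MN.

(22/15, 131/60)

Barycentric coordinates of the midpoint are the average: (23/30, 7/30, 0).
Converting: (23/30)·B_1 + (7/30)·B_2 + 0·B_3 = (22/15, 131/60).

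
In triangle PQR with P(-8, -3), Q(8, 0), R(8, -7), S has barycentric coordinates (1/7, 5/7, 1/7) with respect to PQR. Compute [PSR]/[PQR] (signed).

5/7

The signed ratio [PSR]/[PQR] equals the barycentric coordinate of S at vertex Q, which is 5/7.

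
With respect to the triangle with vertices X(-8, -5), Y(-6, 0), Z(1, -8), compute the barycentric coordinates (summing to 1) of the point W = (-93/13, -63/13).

(11/13, 1/13, 1/13)

Signed area of the reference triangle: [XYZ] = ½·((-8)·(0−(-8)) + (-6)·(-8−(-5)) + 1·(-5−0)) = ½·(-64 + 18 − 5) = -51/2.
[WYZ] = ½·((-93/13)·(0−(-8)) + (-6)·(-8−(-63/13)) + 1·(-63/13−0)) = ½·(-744/13 + 246/13 − 63/13) = -561/26, so the X-coordinate is (-561/26)/(-51/2) = 11/13.
[XWZ] = ½·((-8)·(-63/13−(-8)) + (-93/13)·(-8−(-5)) + 1·(-5−(-63/13))) = ½·(-328/13 + 279/13 − 2/13) = -51/26, so the Y-coordinate is 1/13.
[XYW] = ½·((-8)·(0−(-63/13)) + (-6)·(-63/13−(-5)) + (-93/13)·(-5−0)) = ½·(-504/13 − 12/13 + 465/13) = -51/26, so the Z-coordinate is 1/13.
Check: 11/13 + 1/13 + 1/13 = 1.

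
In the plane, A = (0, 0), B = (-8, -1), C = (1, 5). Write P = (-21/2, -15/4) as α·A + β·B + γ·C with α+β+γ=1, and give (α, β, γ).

Signed area of the reference triangle: [ABC] = ½·(0·(-1−5) + (-8)·(5−0) + 1·(0−(-1))) = ½·(0 − 40 + 1) = -39/2.
[PBC] = ½·((-21/2)·(-1−5) + (-8)·(5−(-15/4)) + 1·(-15/4−(-1))) = ½·(63 − 70 − 11/4) = -39/8, so the A-coordinate is (-39/8)/(-39/2) = 1/4.
[APC] = ½·(0·(-15/4−5) + (-21/2)·(5−0) + 1·(0−(-15/4))) = ½·(0 − 105/2 + 15/4) = -195/8, so the B-coordinate is 5/4.
[ABP] = ½·(0·(-1−(-15/4)) + (-8)·(-15/4−0) + (-21/2)·(0−(-1))) = ½·(0 + 30 − 21/2) = 39/4, so the C-coordinate is -1/2.
Check: 1/4 + 5/4 − 1/2 = 1.

(1/4, 5/4, -1/2)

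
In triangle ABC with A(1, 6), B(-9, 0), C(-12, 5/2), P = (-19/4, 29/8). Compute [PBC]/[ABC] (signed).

[ABC] = ½·(1·(0−(5/2)) + (-9)·(5/2−6) + (-12)·(6−0)) = ½·(-5/2 + 63/2 − 72) = -43/2.
[PBC] = ½·((-19/4)·(0−(5/2)) + (-9)·(5/2−(29/8)) + (-12)·(29/8−0)) = ½·(95/8 + 81/8 − 87/2) = -43/4, so the ratio is (-43/4)/(-43/2) = 1/2.

1/2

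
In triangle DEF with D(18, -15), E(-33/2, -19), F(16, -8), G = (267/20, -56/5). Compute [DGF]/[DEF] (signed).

1/10

[DEF] = ½·(18·(-19−(-8)) + (-33/2)·(-8−(-15)) + 16·(-15−(-19))) = ½·(-198 − 231/2 + 64) = -499/4.
[DGF] = ½·(18·(-56/5−(-8)) + (267/20)·(-8−(-15)) + 16·(-15−(-56/5))) = ½·(-288/5 + 1869/20 − 304/5) = -499/40, so the ratio is (-499/40)/(-499/4) = 1/10.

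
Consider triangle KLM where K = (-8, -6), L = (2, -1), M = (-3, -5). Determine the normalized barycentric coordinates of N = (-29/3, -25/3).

Signed area of the reference triangle: [KLM] = ½·((-8)·(-1−(-5)) + 2·(-5−(-6)) + (-3)·(-6−(-1))) = ½·(-32 + 2 + 15) = -15/2.
[NLM] = ½·((-29/3)·(-1−(-5)) + 2·(-5−(-25/3)) + (-3)·(-25/3−(-1))) = ½·(-116/3 + 20/3 + 22) = -5, so the K-coordinate is (-5)/(-15/2) = 2/3.
[KNM] = ½·((-8)·(-25/3−(-5)) + (-29/3)·(-5−(-6)) + (-3)·(-6−(-25/3))) = ½·(80/3 − 29/3 − 7) = 5, so the L-coordinate is -2/3.
[KLN] = ½·((-8)·(-1−(-25/3)) + 2·(-25/3−(-6)) + (-29/3)·(-6−(-1))) = ½·(-176/3 − 14/3 + 145/3) = -15/2, so the M-coordinate is 1.

(2/3, -2/3, 1)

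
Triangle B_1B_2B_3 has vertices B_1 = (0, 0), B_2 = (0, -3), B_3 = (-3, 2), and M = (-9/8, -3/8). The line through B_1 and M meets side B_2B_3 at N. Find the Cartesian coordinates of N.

(-3/2, -1/2)

Barycentric coordinates of M with respect to B_1B_2B_3: (1/4, 3/8, 3/8).
On side B_2B_3 the B_1-coordinate is zero; dropping M's B_1-weight 1/4 and renormalizing the remaining 3/8 : 3/8 gives weights 1/2, 1/2 on B_2, B_3.
N = (1/2)·(0, -3) + (1/2)·(-3, 2) = (-3/2, -1/2).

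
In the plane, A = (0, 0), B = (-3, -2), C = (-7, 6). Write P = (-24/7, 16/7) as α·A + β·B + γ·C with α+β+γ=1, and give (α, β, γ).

(3/7, 1/7, 3/7)

Signed area of the reference triangle: [ABC] = ½·(0·(-2−6) + (-3)·(6−0) + (-7)·(0−(-2))) = ½·(0 − 18 − 14) = -16.
[PBC] = ½·((-24/7)·(-2−6) + (-3)·(6−(16/7)) + (-7)·(16/7−(-2))) = ½·(192/7 − 78/7 − 30) = -48/7, so the A-coordinate is (-48/7)/(-16) = 3/7.
[APC] = ½·(0·(16/7−6) + (-24/7)·(6−0) + (-7)·(0−(16/7))) = ½·(0 − 144/7 + 16) = -16/7, so the B-coordinate is 1/7.
[ABP] = ½·(0·(-2−(16/7)) + (-3)·(16/7−0) + (-24/7)·(0−(-2))) = ½·(0 − 48/7 − 48/7) = -48/7, so the C-coordinate is 3/7.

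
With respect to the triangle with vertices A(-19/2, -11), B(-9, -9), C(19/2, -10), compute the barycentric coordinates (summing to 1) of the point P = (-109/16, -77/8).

Signed area of the reference triangle: [ABC] = ½·((-19/2)·(-9−(-10)) + (-9)·(-10−(-11)) + (19/2)·(-11−(-9))) = ½·(-19/2 − 9 − 19) = -75/4.
[PBC] = ½·((-109/16)·(-9−(-10)) + (-9)·(-10−(-77/8)) + (19/2)·(-77/8−(-9))) = ½·(-109/16 + 27/8 − 95/16) = -75/16, so the A-coordinate is (-75/16)/(-75/4) = 1/4.
[APC] = ½·((-19/2)·(-77/8−(-10)) + (-109/16)·(-10−(-11)) + (19/2)·(-11−(-77/8))) = ½·(-57/16 − 109/16 − 209/16) = -375/32, so the B-coordinate is 5/8.
[ABP] = ½·((-19/2)·(-9−(-77/8)) + (-9)·(-77/8−(-11)) + (-109/16)·(-11−(-9))) = ½·(-95/16 − 99/8 + 109/8) = -75/32, so the C-coordinate is 1/8.
Check: 1/4 + 5/8 + 1/8 = 1.

(1/4, 5/8, 1/8)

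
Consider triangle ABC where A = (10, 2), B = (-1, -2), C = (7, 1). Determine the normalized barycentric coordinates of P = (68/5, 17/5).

(3/5, -3/5, 1)

Signed area of the reference triangle: [ABC] = ½·(10·(-2−1) + (-1)·(1−2) + 7·(2−(-2))) = ½·(-30 + 1 + 28) = -1/2.
[PBC] = ½·((68/5)·(-2−1) + (-1)·(1−(17/5)) + 7·(17/5−(-2))) = ½·(-204/5 + 12/5 + 189/5) = -3/10, so the A-coordinate is (-3/10)/(-1/2) = 3/5.
[APC] = ½·(10·(17/5−1) + (68/5)·(1−2) + 7·(2−(17/5))) = ½·(24 − 68/5 − 49/5) = 3/10, so the B-coordinate is -3/5.
[ABP] = ½·(10·(-2−(17/5)) + (-1)·(17/5−2) + (68/5)·(2−(-2))) = ½·(-54 − 7/5 + 272/5) = -1/2, so the C-coordinate is 1.
Check: 3/5 − 3/5 + 1 = 1.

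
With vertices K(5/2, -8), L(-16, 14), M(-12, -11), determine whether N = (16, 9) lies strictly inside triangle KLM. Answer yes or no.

no

Barycentric coordinates of N: (1560/749, 412/749, -1223/749).
The three coordinates are positive, positive, negative; a point is interior exactly when all three are positive.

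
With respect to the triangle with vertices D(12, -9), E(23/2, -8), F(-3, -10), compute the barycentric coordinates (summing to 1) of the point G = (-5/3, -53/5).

(11/15, -2/3, 14/15)

Signed area of the reference triangle: [DEF] = ½·(12·(-8−(-10)) + (23/2)·(-10−(-9)) + (-3)·(-9−(-8))) = ½·(24 − 23/2 + 3) = 31/4.
[GEF] = ½·((-5/3)·(-8−(-10)) + (23/2)·(-10−(-53/5)) + (-3)·(-53/5−(-8))) = ½·(-10/3 + 69/10 + 39/5) = 341/60, so the D-coordinate is (341/60)/(31/4) = 11/15.
[DGF] = ½·(12·(-53/5−(-10)) + (-5/3)·(-10−(-9)) + (-3)·(-9−(-53/5))) = ½·(-36/5 + 5/3 − 24/5) = -31/6, so the E-coordinate is -2/3.
[DEG] = ½·(12·(-8−(-53/5)) + (23/2)·(-53/5−(-9)) + (-5/3)·(-9−(-8))) = ½·(156/5 − 92/5 + 5/3) = 217/30, so the F-coordinate is 14/15.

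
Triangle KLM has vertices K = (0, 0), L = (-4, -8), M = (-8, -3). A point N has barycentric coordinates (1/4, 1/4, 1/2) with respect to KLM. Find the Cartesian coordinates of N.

N = (1/4)·K + (1/4)·L + (1/2)·M.
x-coordinate: (1/4)·0 + (1/4)·(-4) + (1/2)·(-8) = -5.
y-coordinate: (1/4)·0 + (1/4)·(-8) + (1/2)·(-3) = -7/2.

(-5, -7/2)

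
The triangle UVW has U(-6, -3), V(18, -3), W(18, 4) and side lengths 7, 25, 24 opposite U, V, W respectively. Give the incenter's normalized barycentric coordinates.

(1/8, 25/56, 3/7)

The incenter has barycentric coordinates proportional to the opposite side lengths: (7 : 25 : 24).
Normalizing by 7+25+24 = 56 gives (1/8, 25/56, 3/7).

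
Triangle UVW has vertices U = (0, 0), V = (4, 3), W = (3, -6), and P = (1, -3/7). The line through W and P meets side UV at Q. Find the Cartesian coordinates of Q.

(2/3, 1/2)

Barycentric coordinates of P with respect to UVW: (5/7, 1/7, 1/7).
On side UV the W-coordinate is zero; dropping P's W-weight 1/7 and renormalizing the remaining 5/7 : 1/7 gives weights 5/6, 1/6 on U, V.
Q = (5/6)·(0, 0) + (1/6)·(4, 3) = (2/3, 1/2).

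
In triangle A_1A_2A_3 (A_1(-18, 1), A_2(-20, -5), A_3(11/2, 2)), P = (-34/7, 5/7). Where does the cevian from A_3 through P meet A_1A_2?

(-56/3, -1)

Barycentric coordinates of P with respect to A_1A_2A_3: (2/7, 1/7, 4/7).
On side A_1A_2 the A_3-coordinate is zero; dropping P's A_3-weight 4/7 and renormalizing the remaining 2/7 : 1/7 gives weights 2/3, 1/3 on A_1, A_2.
Q = (2/3)·(-18, 1) + (1/3)·(-20, -5) = (-56/3, -1).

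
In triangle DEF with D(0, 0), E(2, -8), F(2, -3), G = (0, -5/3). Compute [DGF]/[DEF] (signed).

[DEF] = ½·(0·(-8−(-3)) + 2·(-3−0) + 2·(0−(-8))) = ½·(0 − 6 + 16) = 5.
[DGF] = ½·(0·(-5/3−(-3)) + 0·(-3−0) + 2·(0−(-5/3))) = ½·(0 + 0 + 10/3) = 5/3, so the ratio is (5/3)/5 = 1/3.

1/3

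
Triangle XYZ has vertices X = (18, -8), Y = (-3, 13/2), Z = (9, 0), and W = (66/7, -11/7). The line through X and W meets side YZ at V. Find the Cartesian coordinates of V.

Barycentric coordinates of W with respect to XYZ: (3/7, 2/7, 2/7).
On side YZ the X-coordinate is zero; dropping W's X-weight 3/7 and renormalizing the remaining 2/7 : 2/7 gives weights 1/2, 1/2 on Y, Z.
V = (1/2)·(-3, 13/2) + (1/2)·(9, 0) = (3, 13/4).

(3, 13/4)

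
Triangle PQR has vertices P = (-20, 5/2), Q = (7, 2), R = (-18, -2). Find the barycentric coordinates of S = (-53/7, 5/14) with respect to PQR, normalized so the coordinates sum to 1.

(1/7, 3/7, 3/7)

Signed area of the reference triangle: [PQR] = ½·((-20)·(2−(-2)) + 7·(-2−(5/2)) + (-18)·(5/2−2)) = ½·(-80 − 63/2 − 9) = -241/4.
[SQR] = ½·((-53/7)·(2−(-2)) + 7·(-2−(5/14)) + (-18)·(5/14−2)) = ½·(-212/7 − 33/2 + 207/7) = -241/28, so the P-coordinate is (-241/28)/(-241/4) = 1/7.
[PSR] = ½·((-20)·(5/14−(-2)) + (-53/7)·(-2−(5/2)) + (-18)·(5/2−(5/14))) = ½·(-330/7 + 477/14 − 270/7) = -723/28, so the Q-coordinate is 3/7.
[PQS] = ½·((-20)·(2−(5/14)) + 7·(5/14−(5/2)) + (-53/7)·(5/2−2)) = ½·(-230/7 − 15 − 53/14) = -723/28, so the R-coordinate is 3/7.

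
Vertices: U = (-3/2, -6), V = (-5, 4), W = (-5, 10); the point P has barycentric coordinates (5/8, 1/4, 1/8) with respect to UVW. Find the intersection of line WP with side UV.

Line WP meets UV where the W-coordinate vanishes; zeroing P's W-weight and renormalizing leaves U, V-weights 5/8 : 1/4 → (5/7, 2/7).
So Q = (5/7)·U + (2/7)·V = (-5/2, -22/7).

(-5/2, -22/7)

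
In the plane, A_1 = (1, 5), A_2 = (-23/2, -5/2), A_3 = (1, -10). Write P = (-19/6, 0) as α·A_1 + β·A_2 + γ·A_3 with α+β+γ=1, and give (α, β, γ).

(1/2, 1/3, 1/6)

Signed area of the reference triangle: [A_1A_2A_3] = ½·(1·(-5/2−(-10)) + (-23/2)·(-10−5) + 1·(5−(-5/2))) = ½·(15/2 + 345/2 + 15/2) = 375/4.
[PA_2A_3] = ½·((-19/6)·(-5/2−(-10)) + (-23/2)·(-10−0) + 1·(0−(-5/2))) = ½·(-95/4 + 115 + 5/2) = 375/8, so the A_1-coordinate is (375/8)/(375/4) = 1/2.
[A_1PA_3] = ½·(1·(0−(-10)) + (-19/6)·(-10−5) + 1·(5−0)) = ½·(10 + 95/2 + 5) = 125/4, so the A_2-coordinate is 1/3.
[A_1A_2P] = ½·(1·(-5/2−0) + (-23/2)·(0−5) + (-19/6)·(5−(-5/2))) = ½·(-5/2 + 115/2 − 95/4) = 125/8, so the A_3-coordinate is 1/6.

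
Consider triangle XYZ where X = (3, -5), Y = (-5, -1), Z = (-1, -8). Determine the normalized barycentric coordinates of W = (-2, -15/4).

(1/4, 1/2, 1/4)

Signed area of the reference triangle: [XYZ] = ½·(3·(-1−(-8)) + (-5)·(-8−(-5)) + (-1)·(-5−(-1))) = ½·(21 + 15 + 4) = 20.
[WYZ] = ½·((-2)·(-1−(-8)) + (-5)·(-8−(-15/4)) + (-1)·(-15/4−(-1))) = ½·(-14 + 85/4 + 11/4) = 5, so the X-coordinate is 5/20 = 1/4.
[XWZ] = ½·(3·(-15/4−(-8)) + (-2)·(-8−(-5)) + (-1)·(-5−(-15/4))) = ½·(51/4 + 6 + 5/4) = 10, so the Y-coordinate is 1/2.
[XYW] = ½·(3·(-1−(-15/4)) + (-5)·(-15/4−(-5)) + (-2)·(-5−(-1))) = ½·(33/4 − 25/4 + 8) = 5, so the Z-coordinate is 1/4.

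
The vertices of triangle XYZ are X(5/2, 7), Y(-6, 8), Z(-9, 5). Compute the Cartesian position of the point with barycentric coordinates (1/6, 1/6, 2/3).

(-79/12, 35/6)

W = (1/6)·X + (1/6)·Y + (2/3)·Z.
x-coordinate: (1/6)·(5/2) + (1/6)·(-6) + (2/3)·(-9) = -79/12.
y-coordinate: (1/6)·7 + (1/6)·8 + (2/3)·5 = 35/6.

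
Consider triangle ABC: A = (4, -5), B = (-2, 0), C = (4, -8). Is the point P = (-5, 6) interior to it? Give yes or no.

no

Barycentric coordinates of P: (2/3, 3/2, -7/6).
The three coordinates are positive, positive, negative; a point is interior exactly when all three are positive.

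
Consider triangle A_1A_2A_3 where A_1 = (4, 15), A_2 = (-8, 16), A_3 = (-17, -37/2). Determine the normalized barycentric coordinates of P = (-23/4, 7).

Signed area of the reference triangle: [A_1A_2A_3] = ½·(4·(16−(-37/2)) + (-8)·(-37/2−15) + (-17)·(15−16)) = ½·(138 + 268 + 17) = 423/2.
[PA_2A_3] = ½·((-23/4)·(16−(-37/2)) + (-8)·(-37/2−7) + (-17)·(7−16)) = ½·(-1587/8 + 204 + 153) = 1269/16, so the A_1-coordinate is (1269/16)/(423/2) = 3/8.
[A_1PA_3] = ½·(4·(7−(-37/2)) + (-23/4)·(-37/2−15) + (-17)·(15−7)) = ½·(102 + 1541/8 − 136) = 1269/16, so the A_2-coordinate is 3/8.
[A_1A_2P] = ½·(4·(16−7) + (-8)·(7−15) + (-23/4)·(15−16)) = ½·(36 + 64 + 23/4) = 423/8, so the A_3-coordinate is 1/4.

(3/8, 3/8, 1/4)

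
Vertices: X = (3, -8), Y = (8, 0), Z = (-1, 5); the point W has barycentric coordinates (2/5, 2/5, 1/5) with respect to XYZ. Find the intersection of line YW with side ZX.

Line YW meets ZX where the Y-coordinate vanishes; zeroing W's Y-weight and renormalizing leaves Z, X-weights 1/5 : 2/5 → (1/3, 2/3).
So V = (1/3)·Z + (2/3)·X = (5/3, -11/3).

(5/3, -11/3)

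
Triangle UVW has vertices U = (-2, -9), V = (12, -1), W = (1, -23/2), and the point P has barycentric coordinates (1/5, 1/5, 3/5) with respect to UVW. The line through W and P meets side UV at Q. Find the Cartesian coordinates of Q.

Line WP meets UV where the W-coordinate vanishes; zeroing P's W-weight and renormalizing leaves U, V-weights 1/5 : 1/5 → (1/2, 1/2).
So Q = (1/2)·U + (1/2)·V = (5, -5).

(5, -5)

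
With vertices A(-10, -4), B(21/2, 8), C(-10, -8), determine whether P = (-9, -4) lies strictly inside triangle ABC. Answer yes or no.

yes

Barycentric coordinates of P: (33/41, 2/41, 6/41).
The three coordinates are positive, positive, positive; a point is interior exactly when all three are positive.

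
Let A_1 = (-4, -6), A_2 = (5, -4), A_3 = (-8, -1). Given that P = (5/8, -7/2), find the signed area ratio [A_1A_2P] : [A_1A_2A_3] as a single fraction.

[A_1A_2A_3] = ½·((-4)·(-4−(-1)) + 5·(-1−(-6)) + (-8)·(-6−(-4))) = ½·(12 + 25 + 16) = 53/2.
[A_1A_2P] = ½·((-4)·(-4−(-7/2)) + 5·(-7/2−(-6)) + (5/8)·(-6−(-4))) = ½·(2 + 25/2 − 5/4) = 53/8, so the ratio is (53/8)/(53/2) = 1/4.

1/4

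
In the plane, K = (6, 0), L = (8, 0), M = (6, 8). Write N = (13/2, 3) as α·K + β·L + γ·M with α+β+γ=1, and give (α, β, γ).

Signed area of the reference triangle: [KLM] = ½·(6·(0−8) + 8·(8−0) + 6·(0−0)) = ½·(-48 + 64 + 0) = 8.
[NLM] = ½·((13/2)·(0−8) + 8·(8−3) + 6·(3−0)) = ½·(-52 + 40 + 18) = 3, so the K-coordinate is 3/8 = 3/8.
[KNM] = ½·(6·(3−8) + (13/2)·(8−0) + 6·(0−3)) = ½·(-30 + 52 − 18) = 2, so the L-coordinate is 1/4.
[KLN] = ½·(6·(0−3) + 8·(3−0) + (13/2)·(0−0)) = ½·(-18 + 24 + 0) = 3, so the M-coordinate is 3/8.

(3/8, 1/4, 3/8)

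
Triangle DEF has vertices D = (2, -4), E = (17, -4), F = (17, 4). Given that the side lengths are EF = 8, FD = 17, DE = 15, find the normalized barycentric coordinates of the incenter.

The incenter has barycentric coordinates proportional to the opposite side lengths: (8 : 17 : 15).
Normalizing by 8+17+15 = 40 gives (1/5, 17/40, 3/8).

(1/5, 17/40, 3/8)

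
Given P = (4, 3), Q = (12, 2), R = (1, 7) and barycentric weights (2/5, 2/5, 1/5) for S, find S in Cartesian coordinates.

(33/5, 17/5)

S = (2/5)·P + (2/5)·Q + (1/5)·R.
x-coordinate: (2/5)·4 + (2/5)·12 + (1/5)·1 = 33/5.
y-coordinate: (2/5)·3 + (2/5)·2 + (1/5)·7 = 17/5.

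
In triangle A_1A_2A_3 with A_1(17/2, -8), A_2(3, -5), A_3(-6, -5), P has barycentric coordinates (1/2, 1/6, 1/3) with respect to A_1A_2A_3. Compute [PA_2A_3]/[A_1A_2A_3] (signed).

1/2

The signed ratio [PA_2A_3]/[A_1A_2A_3] equals the barycentric coordinate of P at vertex A_1, which is 1/2.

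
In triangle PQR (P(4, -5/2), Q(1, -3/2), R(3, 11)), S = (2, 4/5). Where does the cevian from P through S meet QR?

(3/2, 13/8)

Barycentric coordinates of S with respect to PQR: (1/5, 3/5, 1/5).
On side QR the P-coordinate is zero; dropping S's P-weight 1/5 and renormalizing the remaining 3/5 : 1/5 gives weights 3/4, 1/4 on Q, R.
T = (3/4)·(1, -3/2) + (1/4)·(3, 11) = (3/2, 13/8).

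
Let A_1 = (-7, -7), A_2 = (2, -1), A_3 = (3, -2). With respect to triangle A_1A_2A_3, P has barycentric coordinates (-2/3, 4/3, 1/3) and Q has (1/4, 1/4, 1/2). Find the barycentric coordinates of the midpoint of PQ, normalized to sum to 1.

(-5/24, 19/24, 5/12)

Since both coordinate triples sum to 1, the midpoint's barycentrics are the componentwise average.
(-2/3+1/4)/2 = -5/24; similarly 19/24 and 5/12.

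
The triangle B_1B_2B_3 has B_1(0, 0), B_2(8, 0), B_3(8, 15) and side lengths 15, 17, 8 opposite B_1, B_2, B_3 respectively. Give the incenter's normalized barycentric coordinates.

The incenter has barycentric coordinates proportional to the opposite side lengths: (15 : 17 : 8).
Normalizing by 15+17+8 = 40 gives (3/8, 17/40, 1/5).

(3/8, 17/40, 1/5)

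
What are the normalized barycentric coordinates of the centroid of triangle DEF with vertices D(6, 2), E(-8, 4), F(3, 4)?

The centroid is the average of the vertices, so each weight is 1/3.

(1/3, 1/3, 1/3)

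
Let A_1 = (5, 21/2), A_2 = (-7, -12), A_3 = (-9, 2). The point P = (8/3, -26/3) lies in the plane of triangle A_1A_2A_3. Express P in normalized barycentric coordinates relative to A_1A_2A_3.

Signed area of the reference triangle: [A_1A_2A_3] = ½·(5·(-12−2) + (-7)·(2−(21/2)) + (-9)·(21/2−(-12))) = ½·(-70 + 119/2 − 405/2) = -213/2.
[PA_2A_3] = ½·((8/3)·(-12−2) + (-7)·(2−(-26/3)) + (-9)·(-26/3−(-12))) = ½·(-112/3 − 224/3 − 30) = -71, so the A_1-coordinate is (-71)/(-213/2) = 2/3.
[A_1PA_3] = ½·(5·(-26/3−2) + (8/3)·(2−(21/2)) + (-9)·(21/2−(-26/3))) = ½·(-160/3 − 68/3 − 345/2) = -497/4, so the A_2-coordinate is 7/6.
[A_1A_2P] = ½·(5·(-12−(-26/3)) + (-7)·(-26/3−(21/2)) + (8/3)·(21/2−(-12))) = ½·(-50/3 + 805/6 + 60) = 355/4, so the A_3-coordinate is -5/6.

(2/3, 7/6, -5/6)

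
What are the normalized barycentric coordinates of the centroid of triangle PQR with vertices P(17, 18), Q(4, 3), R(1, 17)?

The centroid is the average of the vertices, so each weight is 1/3.

(1/3, 1/3, 1/3)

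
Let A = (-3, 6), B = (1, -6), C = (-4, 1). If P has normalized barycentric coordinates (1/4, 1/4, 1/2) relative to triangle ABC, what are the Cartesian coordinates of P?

(-5/2, 1/2)

P = (1/4)·A + (1/4)·B + (1/2)·C.
x-coordinate: (1/4)·(-3) + (1/4)·1 + (1/2)·(-4) = -5/2.
y-coordinate: (1/4)·6 + (1/4)·(-6) + (1/2)·1 = 1/2.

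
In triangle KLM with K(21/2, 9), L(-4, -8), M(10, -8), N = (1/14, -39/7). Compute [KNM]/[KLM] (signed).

[KLM] = ½·((21/2)·(-8−(-8)) + (-4)·(-8−9) + 10·(9−(-8))) = ½·(0 + 68 + 170) = 119.
[KNM] = ½·((21/2)·(-39/7−(-8)) + (1/14)·(-8−9) + 10·(9−(-39/7))) = ½·(51/2 − 17/14 + 1020/7) = 85, so the ratio is 85/119 = 5/7.

5/7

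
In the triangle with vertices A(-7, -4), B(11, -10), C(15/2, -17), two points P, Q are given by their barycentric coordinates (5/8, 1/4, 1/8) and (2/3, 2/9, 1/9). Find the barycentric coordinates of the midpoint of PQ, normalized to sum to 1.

Since both coordinate triples sum to 1, the midpoint's barycentrics are the componentwise average.
(5/8+2/3)/2 = 31/48; similarly 17/72 and 17/144.

(31/48, 17/72, 17/144)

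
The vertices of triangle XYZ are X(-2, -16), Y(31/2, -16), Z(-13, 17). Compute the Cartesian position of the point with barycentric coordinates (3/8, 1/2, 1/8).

(43/8, -95/8)

W = (3/8)·X + (1/2)·Y + (1/8)·Z.
x-coordinate: (3/8)·(-2) + (1/2)·(31/2) + (1/8)·(-13) = 43/8.
y-coordinate: (3/8)·(-16) + (1/2)·(-16) + (1/8)·17 = -95/8.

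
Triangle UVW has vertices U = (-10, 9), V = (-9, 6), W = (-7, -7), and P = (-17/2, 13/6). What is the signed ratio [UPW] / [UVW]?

1/2

[UVW] = ½·((-10)·(6−(-7)) + (-9)·(-7−9) + (-7)·(9−6)) = ½·(-130 + 144 − 21) = -7/2.
[UPW] = ½·((-10)·(13/6−(-7)) + (-17/2)·(-7−9) + (-7)·(9−(13/6))) = ½·(-275/3 + 136 − 287/6) = -7/4, so the ratio is (-7/4)/(-7/2) = 1/2.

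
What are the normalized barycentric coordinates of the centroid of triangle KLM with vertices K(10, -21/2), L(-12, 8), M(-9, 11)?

(1/3, 1/3, 1/3)

The centroid is the average of the vertices, so each weight is 1/3.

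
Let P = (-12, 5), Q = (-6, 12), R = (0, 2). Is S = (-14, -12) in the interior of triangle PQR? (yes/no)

no

Barycentric coordinates of S: (112/51, -35/17, 44/51).
The three coordinates are positive, negative, positive; a point is interior exactly when all three are positive.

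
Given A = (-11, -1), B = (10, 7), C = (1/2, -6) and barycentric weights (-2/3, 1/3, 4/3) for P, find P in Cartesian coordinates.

P = (-2/3)·A + (1/3)·B + (4/3)·C.
x-coordinate: (-2/3)·(-11) + (1/3)·10 + (4/3)·(1/2) = 34/3.
y-coordinate: (-2/3)·(-1) + (1/3)·7 + (4/3)·(-6) = -5.

(34/3, -5)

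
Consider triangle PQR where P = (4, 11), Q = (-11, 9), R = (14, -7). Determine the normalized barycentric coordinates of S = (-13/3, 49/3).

(1, 1/3, -1/3)

Signed area of the reference triangle: [PQR] = ½·(4·(9−(-7)) + (-11)·(-7−11) + 14·(11−9)) = ½·(64 + 198 + 28) = 145.
[SQR] = ½·((-13/3)·(9−(-7)) + (-11)·(-7−(49/3)) + 14·(49/3−9)) = ½·(-208/3 + 770/3 + 308/3) = 145, so the P-coordinate is 145/145 = 1.
[PSR] = ½·(4·(49/3−(-7)) + (-13/3)·(-7−11) + 14·(11−(49/3))) = ½·(280/3 + 78 − 224/3) = 145/3, so the Q-coordinate is 1/3.
[PQS] = ½·(4·(9−(49/3)) + (-11)·(49/3−11) + (-13/3)·(11−9)) = ½·(-88/3 − 176/3 − 26/3) = -145/3, so the R-coordinate is -1/3.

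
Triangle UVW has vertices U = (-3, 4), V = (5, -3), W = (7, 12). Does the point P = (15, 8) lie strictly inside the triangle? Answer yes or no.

Barycentric coordinates of P: (-64/67, 52/67, 79/67).
The three coordinates are negative, positive, positive; a point is interior exactly when all three are positive.

no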